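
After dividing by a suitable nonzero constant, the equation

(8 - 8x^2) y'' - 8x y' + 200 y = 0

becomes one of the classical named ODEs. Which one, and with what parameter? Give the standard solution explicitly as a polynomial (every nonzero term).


All three coefficients share the factor 8; dividing through by 8 gives  (1 - x^2) y'' - x y' + 25 y = 0.
This matches the Chebyshev equation (1 - x^2) y'' - x y' + n^2 y = 0 (note the -x y' term, not -2x y') with n^2 = 25, so n = 5; the polynomial solution is T_5(x).
With y = sum_k a_k x^k, matching x^k gives (k+2)(k+1) a_{k+2} = (k^2 - n^2) a_k = (k - 5)(k + 5) a_k. The right side vanishes at k = 5, so the series with the parity of 5 terminates at degree 5.
Standard normalization: leading coefficient of T_n is 2^(n-1), so a_5 = 2^4 = 16. Work downward with a_k = (k+1)(k+2) a_{k+2} / ((k - 5)(k + 5)):
  a_3 = (4)(5)(16) / ((3 - 5)(3 + 5)) = 320/(-16) = -20
  a_1 = (2)(3)(-20) / ((1 - 5)(1 + 5)) = -120/(-24) = 5
Hence T_5(x) = 16 x^5 - 20 x^3 + 5 x.

T_5(x); series = 16 x^5 - 20 x^3 + 5 x


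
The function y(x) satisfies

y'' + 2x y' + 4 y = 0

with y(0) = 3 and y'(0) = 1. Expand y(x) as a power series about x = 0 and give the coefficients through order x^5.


Ansatz: y(x) = sum_{n>=0} a_n x^n, so y'(x) = sum_{n>=1} n a_n x^(n-1) and y''(x) = sum_{n>=2} n(n-1) a_n x^(n-2).
Substitute into P(x) y'' + Q(x) y' + R(x) y = 0 with P(x) = 1, Q(x) = 2x, R(x) = 4, and match powers of x.
Initial conditions: a_0 = 3, a_1 = 1.
Setting the coefficient of each power of x to zero and solving order by order (substituting the coefficients already found):
  x^0: 2 a_2 + 4 a_0 = 0  ->  2 a_2 = -4 a_0 = -12  ->  a_2 = -6
  x^1: 6 a_3 + 6 a_1 = 0  ->  6 a_3 = -6 a_1 = -6  ->  a_3 = -1
  x^2: 12 a_4 + 8 a_2 = 0  ->  12 a_4 = -8 a_2 = 48  ->  a_4 = 4
  x^3: 20 a_5 + 10 a_3 = 0  ->  20 a_5 = -10 a_3 = 10  ->  a_5 = 1/2
Truncated series: y(x) = 3 + x - 6 x^2 - x^3 + 4 x^4 + (1/2) x^5 + O(x^6).

a_0 = 3; a_1 = 1; a_2 = -6; a_3 = -1; a_4 = 4; a_5 = 1/2


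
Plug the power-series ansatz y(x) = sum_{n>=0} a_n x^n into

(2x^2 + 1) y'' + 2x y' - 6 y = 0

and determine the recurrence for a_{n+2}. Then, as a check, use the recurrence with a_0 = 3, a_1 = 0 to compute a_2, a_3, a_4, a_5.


Substitute y = sum_n a_n x^n.
(1 + 2 x^2) y'' contributes (n+2)(n+1) a_{n+2} + 2 n(n-1) a_n at x^n.
2 x y'(x) contributes 2 n a_n at x^n.
-6 y(x) contributes -6 a_n at x^n.
Matching x^n: (n+2)(n+1) a_{n+2} + (2 n(n-1) + 2 n - 6) a_n = 0.
Thus a_{n+2} = (-2 n(n-1) - 2 n + 6) / ((n+1)(n+2)) * a_n.

Check with a_0 = 3, a_1 = 0 (apply the recurrence for n = 0, 1, 2, 3): a_0 = 3, a_1 = 0, a_2 = 9, a_3 = 0, a_4 = -3/2, a_5 = 0.

a_(n+2) = (-2 n(n-1) - 2 n + 6) / ((n+1)(n+2)) * a_n; check: a_0 = 3, a_1 = 0, a_2 = 9, a_3 = 0, a_4 = -3/2, a_5 = 0


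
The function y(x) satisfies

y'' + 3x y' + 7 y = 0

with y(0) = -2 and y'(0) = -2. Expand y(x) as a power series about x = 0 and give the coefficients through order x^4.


Ansatz: y(x) = sum_{n>=0} a_n x^n, so y'(x) = sum_{n>=1} n a_n x^(n-1) and y''(x) = sum_{n>=2} n(n-1) a_n x^(n-2).
Substitute into P(x) y'' + Q(x) y' + R(x) y = 0 with P(x) = 1, Q(x) = 3x, R(x) = 7, and match powers of x.
Initial conditions: a_0 = -2, a_1 = -2.
Setting the coefficient of each power of x to zero and solving order by order (substituting the coefficients already found):
  x^0: 2 a_2 + 7 a_0 = 0  ->  2 a_2 = -7 a_0 = 14  ->  a_2 = 7
  x^1: 6 a_3 + 10 a_1 = 0  ->  6 a_3 = -10 a_1 = 20  ->  a_3 = 10/3
  x^2: 12 a_4 + 13 a_2 = 0  ->  12 a_4 = -13 a_2 = -91  ->  a_4 = -91/12
Truncated series: y(x) = -2 - 2 x + 7 x^2 + (10/3) x^3 - (91/12) x^4 + O(x^5).

a_0 = -2; a_1 = -2; a_2 = 7; a_3 = 10/3; a_4 = -91/12


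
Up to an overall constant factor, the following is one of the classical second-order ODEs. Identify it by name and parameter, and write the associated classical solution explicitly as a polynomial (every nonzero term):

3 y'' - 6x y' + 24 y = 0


All three coefficients share the factor 3; dividing through by 3 gives  y'' - 2x y' + 8 y = 0.
This matches the Hermite equation y'' - 2x y' + 2n y = 0 with 2n = 8, so n = 4; the polynomial solution is H_4(x).
With y = sum_k a_k x^k, matching x^k gives (k+2)(k+1) a_{k+2} = 2(k - n) a_k = 2(k - 4) a_k. The right side vanishes at k = 4, so the series with the parity of 4 terminates at degree 4.
Standard normalization: leading coefficient of H_n is 2^n, so a_4 = 2^4 = 16. Work downward with a_k = (k+1)(k+2) a_{k+2} / (2(k - n)):
  a_2 = (3)(4)(16) / (2(2 - 4)) = 192/(-4) = -48
  a_0 = (1)(2)(-48) / (2(0 - 4)) = -96/(-8) = 12
Hence H_4(x) = 16 x^4 - 48 x^2 + 12.

H_4(x); series = 16 x^4 - 48 x^2 + 12


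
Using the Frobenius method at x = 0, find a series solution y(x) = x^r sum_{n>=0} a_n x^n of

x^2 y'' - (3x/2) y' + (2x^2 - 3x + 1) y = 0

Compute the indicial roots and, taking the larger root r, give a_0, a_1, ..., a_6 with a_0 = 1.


Write in Frobenius form y'' + (p(x)/x) y' + (q(x)/x^2) y = 0:
  p(x) = -3/2,  q(x) = 2x^2 - 3x + 1.
Indicial equation: r(r-1) + (-3/2) r + (1) = 0 -> roots r_1 = 2, r_2 = 1/2.
Take r = r_1 = 2. Let y(x) = x^r sum_{n>=0} a_n x^n with a_0 = 1.
Substitute y = x^r sum a_n x^n and match x^{r+n}. The recurrence is
  D(n) a_n - 3 a_{n-1} + 2 a_{n-2} = 0,  where D(n) = (r+n)(r+n-1) + (-3/2)(r+n) + (1).
  a_n = [3 a_{n-1} - 2 a_{n-2}] / D(n).
Since the indicial polynomial factors as (r - r_1)(r - r_2), D(n) = (r_1 + n - r_1)(r_1 + n - r_2) = n(n + 3/2).
Evaluating step by step (a_0 = 1):
  n = 1: D(1) = 1(1 + 3/2) = 5/2; numerator = 3(1) = 3; a_1 = (3)/(5/2) = 6/5
  n = 2: D(2) = 2(2 + 3/2) = 7; numerator = 3(6/5) - 2(1) = 8/5; a_2 = (8/5)/(7) = 8/35
  n = 3: D(3) = 3(3 + 3/2) = 27/2; numerator = 3(8/35) - 2(6/5) = -12/7; a_3 = (-12/7)/(27/2) = -8/63
  n = 4: D(4) = 4(4 + 3/2) = 22; numerator = 3(-8/63) - 2(8/35) = -88/105; a_4 = (-88/105)/(22) = -4/105
  n = 5: D(5) = 5(5 + 3/2) = 65/2; numerator = 3(-4/105) - 2(-8/63) = 44/315; a_5 = (44/315)/(65/2) = 88/20475
  n = 6: D(6) = 6(6 + 3/2) = 45; numerator = 3(88/20475) - 2(-4/105) = 608/6825; a_6 = (608/6825)/(45) = 608/307125

r = 2; a_0 = 1; a_1 = 6/5; a_2 = 8/35; a_3 = -8/63; a_4 = -4/105; a_5 = 88/20475; a_6 = 608/307125


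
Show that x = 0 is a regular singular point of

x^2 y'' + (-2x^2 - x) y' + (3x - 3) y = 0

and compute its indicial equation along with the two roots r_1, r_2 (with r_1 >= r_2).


Divide by x^2 to reach normal form y'' + P_1(x) y' + P_2(x) y = 0 with P_1(x) = -2 - 1/x and P_2(x) = 3/x - 3/x^2.
x = 0 is a singular point because the y'-coefficient -2 - 1/x has a pole at x = 0 and the y-coefficient 3/x - 3/x^2 has a pole at x = 0.
It is a regular singular point because x P_1(x) = p(x) = -2x - 1 and x^2 P_2(x) = q(x) = 3x - 3 are polynomials, hence analytic at x = 0.
p(0) = -1,  q(0) = -3.
Indicial equation: r(r-1) + p(0) r + q(0) = 0, i.e. r^2 + (p(0) - 1) r + q(0) = 0, i.e. r^2 - 2 r - 3 = 0.
Discriminant: (-2)^2 - 4(-3) = 16, so r = (2 ± 4)/2.
Solving: r_1 = 3, r_2 = -1.

indicial: r^2 - 2 r - 3 = 0; roots r_1 = 3, r_2 = -1


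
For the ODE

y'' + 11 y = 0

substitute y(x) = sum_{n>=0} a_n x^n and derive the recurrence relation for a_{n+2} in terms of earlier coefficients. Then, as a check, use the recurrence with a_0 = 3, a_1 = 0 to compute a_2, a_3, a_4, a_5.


Substitute y = sum_n a_n x^n into y'' + (const) y = 0.
y''(x) = sum_{n>=0} (n+2)(n+1) a_{n+2} x^n.
The ODE becomes sum_n [(n+2)(n+1) a_{n+2} + 11 a_n] x^n = 0.
Setting each coefficient to zero gives the recurrence:
  (n+2)(n+1) a_{n+2} + 11 a_n = 0,
  a_{n+2} = -11 / ((n+1)(n+2)) a_n.

Check with a_0 = 3, a_1 = 0 (apply the recurrence for n = 0, 1, 2, 3): a_0 = 3, a_1 = 0, a_2 = -33/2, a_3 = 0, a_4 = 121/8, a_5 = 0.

a_{n+2} = -11/((n+1)(n+2)) * a_n; check: a_0 = 3, a_1 = 0, a_2 = -33/2, a_3 = 0, a_4 = 121/8, a_5 = 0


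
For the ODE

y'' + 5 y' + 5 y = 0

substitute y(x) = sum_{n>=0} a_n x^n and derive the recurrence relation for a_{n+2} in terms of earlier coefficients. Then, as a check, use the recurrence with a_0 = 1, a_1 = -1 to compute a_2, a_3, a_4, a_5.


Substitute y = sum_n a_n x^n.
y''(x) has coefficient (n+2)(n+1) a_{n+2} at x^n;
5 y'(x) has coefficient 5 (n+1) a_{n+1} at x^n;
5 y(x) has coefficient 5 a_n at x^n.
Matching x^n: (n+2)(n+1) a_{n+2} + 5 (n+1) a_{n+1} + 5 a_n = 0.
Thus a_{n+2} = [-5 (n+1) a_{n+1} - 5 a_n] / ((n+1)(n+2)).

Check with a_0 = 1, a_1 = -1 (apply the recurrence for n = 0, 1, 2, 3): a_0 = 1, a_1 = -1, a_2 = 0, a_3 = 5/6, a_4 = -25/24, a_5 = 5/6.

a_(n+2) = [-5 (n+1) a_(n+1) - 5 a_n] / ((n+1)(n+2)); check: a_0 = 1, a_1 = -1, a_2 = 0, a_3 = 5/6, a_4 = -25/24, a_5 = 5/6


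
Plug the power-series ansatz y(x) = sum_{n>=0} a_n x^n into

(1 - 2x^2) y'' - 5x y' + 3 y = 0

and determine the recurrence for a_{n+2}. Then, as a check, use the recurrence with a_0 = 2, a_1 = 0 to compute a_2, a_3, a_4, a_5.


Substitute y = sum_n a_n x^n.
(1 - 2 x^2) y'' contributes (n+2)(n+1) a_{n+2} - 2 n(n-1) a_n at x^n.
-5 x y'(x) contributes -5 n a_n at x^n.
3 y(x) contributes 3 a_n at x^n.
Matching x^n: (n+2)(n+1) a_{n+2} + (-2 n(n-1) - 5 n + 3) a_n = 0.
Thus a_{n+2} = (2 n(n-1) + 5 n - 3) / ((n+1)(n+2)) * a_n.

Check with a_0 = 2, a_1 = 0 (apply the recurrence for n = 0, 1, 2, 3): a_0 = 2, a_1 = 0, a_2 = -3, a_3 = 0, a_4 = -11/4, a_5 = 0.

a_(n+2) = (2 n(n-1) + 5 n - 3) / ((n+1)(n+2)) * a_n; check: a_0 = 2, a_1 = 0, a_2 = -3, a_3 = 0, a_4 = -11/4, a_5 = 0


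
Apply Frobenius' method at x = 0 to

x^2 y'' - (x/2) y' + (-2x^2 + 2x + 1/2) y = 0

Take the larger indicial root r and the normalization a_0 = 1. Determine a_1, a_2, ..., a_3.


Write in Frobenius form y'' + (p(x)/x) y' + (q(x)/x^2) y = 0:
  p(x) = -1/2,  q(x) = -2x^2 + 2x + 1/2.
Indicial equation: r(r-1) + (-1/2) r + (1/2) = 0 -> roots r_1 = 1, r_2 = 1/2.
Take r = r_1 = 1. Let y(x) = x^r sum_{n>=0} a_n x^n with a_0 = 1.
Substitute y = x^r sum a_n x^n and match x^{r+n}. The recurrence is
  D(n) a_n + 2 a_{n-1} - 2 a_{n-2} = 0,  where D(n) = (r+n)(r+n-1) + (-1/2)(r+n) + (1/2).
  a_n = [-2 a_{n-1} + 2 a_{n-2}] / D(n).
Since the indicial polynomial factors as (r - r_1)(r - r_2), D(n) = (r_1 + n - r_1)(r_1 + n - r_2) = n(n + 1/2).
Evaluating step by step (a_0 = 1):
  n = 1: D(1) = 1(1 + 1/2) = 3/2; numerator = -2(1) = -2; a_1 = (-2)/(3/2) = -4/3
  n = 2: D(2) = 2(2 + 1/2) = 5; numerator = -2(-4/3) + 2(1) = 14/3; a_2 = (14/3)/(5) = 14/15
  n = 3: D(3) = 3(3 + 1/2) = 21/2; numerator = -2(14/15) + 2(-4/3) = -68/15; a_3 = (-68/15)/(21/2) = -136/315

r = 1; a_0 = 1; a_1 = -4/3; a_2 = 14/15; a_3 = -136/315


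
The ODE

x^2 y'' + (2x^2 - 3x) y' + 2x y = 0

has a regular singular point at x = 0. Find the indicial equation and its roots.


Divide by x^2 to reach normal form y'' + P_1(x) y' + P_2(x) y = 0 with P_1(x) = 2 - 3/x and P_2(x) = 2/x.
x = 0 is a singular point because the y'-coefficient 2 - 3/x has a pole at x = 0 and the y-coefficient 2/x has a pole at x = 0.
It is a regular singular point because x P_1(x) = p(x) = 2x - 3 and x^2 P_2(x) = q(x) = 2x are polynomials, hence analytic at x = 0.
p(0) = -3,  q(0) = 0.
Indicial equation: r(r-1) + p(0) r + q(0) = 0, i.e. r^2 + (p(0) - 1) r + q(0) = 0, i.e. r^2 - 4 r = 0.
Discriminant: (-4)^2 - 4(0) = 16, so r = (4 ± 4)/2.
Solving: r_1 = 4, r_2 = 0.

indicial: r^2 - 4 r = 0; roots r_1 = 4, r_2 = 0


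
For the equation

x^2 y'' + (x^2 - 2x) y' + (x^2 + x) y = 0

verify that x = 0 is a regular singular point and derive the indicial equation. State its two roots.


Divide by x^2 to reach normal form y'' + P_1(x) y' + P_2(x) y = 0 with P_1(x) = 1 - 2/x and P_2(x) = 1 + 1/x.
x = 0 is a singular point because the y'-coefficient 1 - 2/x has a pole at x = 0 and the y-coefficient 1 + 1/x has a pole at x = 0.
It is a regular singular point because x P_1(x) = p(x) = x - 2 and x^2 P_2(x) = q(x) = x^2 + x are polynomials, hence analytic at x = 0.
p(0) = -2,  q(0) = 0.
Indicial equation: r(r-1) + p(0) r + q(0) = 0, i.e. r^2 + (p(0) - 1) r + q(0) = 0, i.e. r^2 - 3 r = 0.
Discriminant: (-3)^2 - 4(0) = 9, so r = (3 ± 3)/2.
Solving: r_1 = 3, r_2 = 0.

indicial: r^2 - 3 r = 0; roots r_1 = 3, r_2 = 0


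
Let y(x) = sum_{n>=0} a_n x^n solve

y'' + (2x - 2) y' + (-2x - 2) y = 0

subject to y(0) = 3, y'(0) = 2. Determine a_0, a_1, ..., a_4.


Ansatz: y(x) = sum_{n>=0} a_n x^n, so y'(x) = sum_{n>=1} n a_n x^(n-1) and y''(x) = sum_{n>=2} n(n-1) a_n x^(n-2).
Substitute into P(x) y'' + Q(x) y' + R(x) y = 0 with P(x) = 1, Q(x) = 2x - 2, R(x) = -2x - 2, and match powers of x.
Initial conditions: a_0 = 3, a_1 = 2.
Setting the coefficient of each power of x to zero and solving order by order (substituting the coefficients already found):
  x^0: 2 a_2 - 2 a_1 - 2 a_0 = 0  ->  2 a_2 = 2 a_1 + 2 a_0 = 10  ->  a_2 = 5
  x^1: 6 a_3 - 4 a_2 - 2 a_0 = 0  ->  6 a_3 = 4 a_2 + 2 a_0 = 26  ->  a_3 = 13/3
  x^2: 12 a_4 - 6 a_3 + 2 a_2 - 2 a_1 = 0  ->  12 a_4 = 6 a_3 - 2 a_2 + 2 a_1 = 20  ->  a_4 = 5/3
Truncated series: y(x) = 3 + 2 x + 5 x^2 + (13/3) x^3 + (5/3) x^4 + O(x^5).

a_0 = 3; a_1 = 2; a_2 = 5; a_3 = 13/3; a_4 = 5/3


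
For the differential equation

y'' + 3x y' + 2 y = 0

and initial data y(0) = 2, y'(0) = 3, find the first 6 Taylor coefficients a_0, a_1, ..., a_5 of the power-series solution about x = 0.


Ansatz: y(x) = sum_{n>=0} a_n x^n, so y'(x) = sum_{n>=1} n a_n x^(n-1) and y''(x) = sum_{n>=2} n(n-1) a_n x^(n-2).
Substitute into P(x) y'' + Q(x) y' + R(x) y = 0 with P(x) = 1, Q(x) = 3x, R(x) = 2, and match powers of x.
Initial conditions: a_0 = 2, a_1 = 3.
Setting the coefficient of each power of x to zero and solving order by order (substituting the coefficients already found):
  x^0: 2 a_2 + 2 a_0 = 0  ->  2 a_2 = -2 a_0 = -4  ->  a_2 = -2
  x^1: 6 a_3 + 5 a_1 = 0  ->  6 a_3 = -5 a_1 = -15  ->  a_3 = -5/2
  x^2: 12 a_4 + 8 a_2 = 0  ->  12 a_4 = -8 a_2 = 16  ->  a_4 = 4/3
  x^3: 20 a_5 + 11 a_3 = 0  ->  20 a_5 = -11 a_3 = 55/2  ->  a_5 = 11/8
Truncated series: y(x) = 2 + 3 x - 2 x^2 - (5/2) x^3 + (4/3) x^4 + (11/8) x^5 + O(x^6).

a_0 = 2; a_1 = 3; a_2 = -2; a_3 = -5/2; a_4 = 4/3; a_5 = 11/8


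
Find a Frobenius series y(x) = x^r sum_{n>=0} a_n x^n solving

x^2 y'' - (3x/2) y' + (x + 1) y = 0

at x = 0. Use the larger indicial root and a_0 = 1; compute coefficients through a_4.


Write in Frobenius form y'' + (p(x)/x) y' + (q(x)/x^2) y = 0:
  p(x) = -3/2,  q(x) = x + 1.
Indicial equation: r(r-1) + (-3/2) r + (1) = 0 -> roots r_1 = 2, r_2 = 1/2.
Take r = r_1 = 2. Let y(x) = x^r sum_{n>=0} a_n x^n with a_0 = 1.
Substitute y = x^r sum a_n x^n and match x^{r+n}. The recurrence is
  D(n) a_n + 1 a_{n-1} = 0,  where D(n) = (r+n)(r+n-1) + (-3/2)(r+n) + (1).
  a_n = -1 / D(n) * a_{n-1}.
Since the indicial polynomial factors as (r - r_1)(r - r_2), D(n) = (r_1 + n - r_1)(r_1 + n - r_2) = n(n + 3/2).
Evaluating step by step (a_0 = 1):
  n = 1: D(1) = 1(1 + 3/2) = 5/2; numerator = -1(1) = -1; a_1 = (-1)/(5/2) = -2/5
  n = 2: D(2) = 2(2 + 3/2) = 7; numerator = -1(-2/5) = 2/5; a_2 = (2/5)/(7) = 2/35
  n = 3: D(3) = 3(3 + 3/2) = 27/2; numerator = -1(2/35) = -2/35; a_3 = (-2/35)/(27/2) = -4/945
  n = 4: D(4) = 4(4 + 3/2) = 22; numerator = -1(-4/945) = 4/945; a_4 = (4/945)/(22) = 2/10395

r = 2; a_0 = 1; a_1 = -2/5; a_2 = 2/35; a_3 = -4/945; a_4 = 2/10395


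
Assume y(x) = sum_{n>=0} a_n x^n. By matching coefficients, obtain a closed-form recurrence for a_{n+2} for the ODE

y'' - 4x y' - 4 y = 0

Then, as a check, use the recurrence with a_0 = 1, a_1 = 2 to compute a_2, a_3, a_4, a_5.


Substitute y = sum_n a_n x^n.
y''(x) has coefficient (n+2)(n+1) a_{n+2} at x^n;
-4 x y'(x) has coefficient -4 n a_n at x^n (shift);
-4 y(x) has coefficient -4 a_n at x^n.
Matching x^n: (n+2)(n+1) a_{n+2} + (-4n - 4) a_n = 0.
Thus a_{n+2} = (4n + 4) / ((n+1)(n+2)) * a_n.

Check with a_0 = 1, a_1 = 2 (apply the recurrence for n = 0, 1, 2, 3): a_0 = 1, a_1 = 2, a_2 = 2, a_3 = 8/3, a_4 = 2, a_5 = 32/15.

a_(n+2) = (4n + 4) / ((n+1)(n+2)) * a_n; check: a_0 = 1, a_1 = 2, a_2 = 2, a_3 = 8/3, a_4 = 2, a_5 = 32/15


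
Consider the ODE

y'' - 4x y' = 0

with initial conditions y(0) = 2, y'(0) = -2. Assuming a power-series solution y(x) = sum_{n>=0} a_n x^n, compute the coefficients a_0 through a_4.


Ansatz: y(x) = sum_{n>=0} a_n x^n, so y'(x) = sum_{n>=1} n a_n x^(n-1) and y''(x) = sum_{n>=2} n(n-1) a_n x^(n-2).
Substitute into P(x) y'' + Q(x) y' + R(x) y = 0 with P(x) = 1, Q(x) = -4x, R(x) = 0, and match powers of x.
Initial conditions: a_0 = 2, a_1 = -2.
Setting the coefficient of each power of x to zero and solving order by order (substituting the coefficients already found):
  x^0: 2 a_2 = 0  ->  a_2 = 0
  x^1: 6 a_3 - 4 a_1 = 0  ->  6 a_3 = 4 a_1 = -8  ->  a_3 = -4/3
  x^2: 12 a_4 - 8 a_2 = 0  ->  12 a_4 = 8 a_2 = 0  ->  a_4 = 0
Truncated series: y(x) = 2 - 2 x - (4/3) x^3 + O(x^5).

a_0 = 2; a_1 = -2; a_2 = 0; a_3 = -4/3; a_4 = 0


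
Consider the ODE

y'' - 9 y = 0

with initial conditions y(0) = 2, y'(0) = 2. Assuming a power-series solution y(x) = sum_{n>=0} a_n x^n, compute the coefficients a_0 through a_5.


Ansatz: y(x) = sum_{n>=0} a_n x^n, so y'(x) = sum_{n>=1} n a_n x^(n-1) and y''(x) = sum_{n>=2} n(n-1) a_n x^(n-2).
Substitute into P(x) y'' + Q(x) y' + R(x) y = 0 with P(x) = 1, Q(x) = 0, R(x) = -9, and match powers of x.
Initial conditions: a_0 = 2, a_1 = 2.
Setting the coefficient of each power of x to zero and solving order by order (substituting the coefficients already found):
  x^0: 2 a_2 - 9 a_0 = 0  ->  2 a_2 = 9 a_0 = 18  ->  a_2 = 9
  x^1: 6 a_3 - 9 a_1 = 0  ->  6 a_3 = 9 a_1 = 18  ->  a_3 = 3
  x^2: 12 a_4 - 9 a_2 = 0  ->  12 a_4 = 9 a_2 = 81  ->  a_4 = 27/4
  x^3: 20 a_5 - 9 a_3 = 0  ->  20 a_5 = 9 a_3 = 27  ->  a_5 = 27/20
Truncated series: y(x) = 2 + 2 x + 9 x^2 + 3 x^3 + (27/4) x^4 + (27/20) x^5 + O(x^6).

a_0 = 2; a_1 = 2; a_2 = 9; a_3 = 3; a_4 = 27/4; a_5 = 27/20


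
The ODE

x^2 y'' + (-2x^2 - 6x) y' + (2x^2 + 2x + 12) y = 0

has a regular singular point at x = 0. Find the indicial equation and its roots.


Divide by x^2 to reach normal form y'' + P_1(x) y' + P_2(x) y = 0 with P_1(x) = -2 - 6/x and P_2(x) = 2 + 2/x + 12/x^2.
x = 0 is a singular point because the y'-coefficient -2 - 6/x has a pole at x = 0 and the y-coefficient 2 + 2/x + 12/x^2 has a pole at x = 0.
It is a regular singular point because x P_1(x) = p(x) = -2x - 6 and x^2 P_2(x) = q(x) = 2x^2 + 2x + 12 are polynomials, hence analytic at x = 0.
p(0) = -6,  q(0) = 12.
Indicial equation: r(r-1) + p(0) r + q(0) = 0, i.e. r^2 + (p(0) - 1) r + q(0) = 0, i.e. r^2 - 7 r + 12 = 0.
Discriminant: (-7)^2 - 4(12) = 1, so r = (7 ± 1)/2.
Solving: r_1 = 4, r_2 = 3.

indicial: r^2 - 7 r + 12 = 0; roots r_1 = 4, r_2 = 3


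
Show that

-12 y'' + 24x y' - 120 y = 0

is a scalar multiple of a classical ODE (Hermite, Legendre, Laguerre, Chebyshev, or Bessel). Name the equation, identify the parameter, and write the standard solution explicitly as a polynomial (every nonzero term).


All three coefficients share the factor -12; dividing through by -12 gives  y'' - 2x y' + 10 y = 0.
This matches the Hermite equation y'' - 2x y' + 2n y = 0 with 2n = 10, so n = 5; the polynomial solution is H_5(x).
With y = sum_k a_k x^k, matching x^k gives (k+2)(k+1) a_{k+2} = 2(k - n) a_k = 2(k - 5) a_k. The right side vanishes at k = 5, so the series with the parity of 5 terminates at degree 5.
Standard normalization: leading coefficient of H_n is 2^n, so a_5 = 2^5 = 32. Work downward with a_k = (k+1)(k+2) a_{k+2} / (2(k - n)):
  a_3 = (4)(5)(32) / (2(3 - 5)) = 640/(-4) = -160
  a_1 = (2)(3)(-160) / (2(1 - 5)) = -960/(-8) = 120
Hence H_5(x) = 32 x^5 - 160 x^3 + 120 x.

H_5(x); series = 32 x^5 - 160 x^3 + 120 x


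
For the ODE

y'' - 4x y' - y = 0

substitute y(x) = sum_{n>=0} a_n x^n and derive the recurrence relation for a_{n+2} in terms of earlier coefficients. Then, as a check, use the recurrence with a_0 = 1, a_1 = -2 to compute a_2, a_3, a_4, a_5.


Substitute y = sum_n a_n x^n.
y''(x) has coefficient (n+2)(n+1) a_{n+2} at x^n;
-4 x y'(x) has coefficient -4 n a_n at x^n (shift);
-y(x) has coefficient -1 a_n at x^n.
Matching x^n: (n+2)(n+1) a_{n+2} + (-4n - 1) a_n = 0.
Thus a_{n+2} = (4n + 1) / ((n+1)(n+2)) * a_n.

Check with a_0 = 1, a_1 = -2 (apply the recurrence for n = 0, 1, 2, 3): a_0 = 1, a_1 = -2, a_2 = 1/2, a_3 = -5/3, a_4 = 3/8, a_5 = -13/12.

a_(n+2) = (4n + 1) / ((n+1)(n+2)) * a_n; check: a_0 = 1, a_1 = -2, a_2 = 1/2, a_3 = -5/3, a_4 = 3/8, a_5 = -13/12


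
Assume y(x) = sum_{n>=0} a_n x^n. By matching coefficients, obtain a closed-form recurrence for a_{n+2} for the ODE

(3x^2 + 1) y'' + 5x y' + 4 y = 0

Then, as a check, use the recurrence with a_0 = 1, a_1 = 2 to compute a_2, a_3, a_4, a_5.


Substitute y = sum_n a_n x^n.
(1 + 3 x^2) y'' contributes (n+2)(n+1) a_{n+2} + 3 n(n-1) a_n at x^n.
5 x y'(x) contributes 5 n a_n at x^n.
4 y(x) contributes 4 a_n at x^n.
Matching x^n: (n+2)(n+1) a_{n+2} + (3 n(n-1) + 5 n + 4) a_n = 0.
Thus a_{n+2} = (-3 n(n-1) - 5 n - 4) / ((n+1)(n+2)) * a_n.

Check with a_0 = 1, a_1 = 2 (apply the recurrence for n = 0, 1, 2, 3): a_0 = 1, a_1 = 2, a_2 = -2, a_3 = -3, a_4 = 10/3, a_5 = 111/20.

a_(n+2) = (-3 n(n-1) - 5 n - 4) / ((n+1)(n+2)) * a_n; check: a_0 = 1, a_1 = 2, a_2 = -2, a_3 = -3, a_4 = 10/3, a_5 = 111/20


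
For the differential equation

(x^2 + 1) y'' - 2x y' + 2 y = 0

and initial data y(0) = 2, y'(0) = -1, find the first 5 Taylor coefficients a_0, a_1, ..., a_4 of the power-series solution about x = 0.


Ansatz: y(x) = sum_{n>=0} a_n x^n, so y'(x) = sum_{n>=1} n a_n x^(n-1) and y''(x) = sum_{n>=2} n(n-1) a_n x^(n-2).
Substitute into P(x) y'' + Q(x) y' + R(x) y = 0 with P(x) = x^2 + 1, Q(x) = -2x, R(x) = 2, and match powers of x.
Initial conditions: a_0 = 2, a_1 = -1.
Setting the coefficient of each power of x to zero and solving order by order (substituting the coefficients already found):
  x^0: 2 a_2 + 2 a_0 = 0  ->  2 a_2 = -2 a_0 = -4  ->  a_2 = -2
  x^1: 6 a_3 = 0  ->  a_3 = 0
  x^2: 12 a_4 = 0  ->  a_4 = 0
Truncated series: y(x) = 2 - x - 2 x^2 + O(x^5).

a_0 = 2; a_1 = -1; a_2 = -2; a_3 = 0; a_4 = 0


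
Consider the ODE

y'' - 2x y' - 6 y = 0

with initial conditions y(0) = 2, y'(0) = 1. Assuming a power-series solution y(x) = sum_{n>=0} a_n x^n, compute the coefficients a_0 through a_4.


Ansatz: y(x) = sum_{n>=0} a_n x^n, so y'(x) = sum_{n>=1} n a_n x^(n-1) and y''(x) = sum_{n>=2} n(n-1) a_n x^(n-2).
Substitute into P(x) y'' + Q(x) y' + R(x) y = 0 with P(x) = 1, Q(x) = -2x, R(x) = -6, and match powers of x.
Initial conditions: a_0 = 2, a_1 = 1.
Setting the coefficient of each power of x to zero and solving order by order (substituting the coefficients already found):
  x^0: 2 a_2 - 6 a_0 = 0  ->  2 a_2 = 6 a_0 = 12  ->  a_2 = 6
  x^1: 6 a_3 - 8 a_1 = 0  ->  6 a_3 = 8 a_1 = 8  ->  a_3 = 4/3
  x^2: 12 a_4 - 10 a_2 = 0  ->  12 a_4 = 10 a_2 = 60  ->  a_4 = 5
Truncated series: y(x) = 2 + x + 6 x^2 + (4/3) x^3 + 5 x^4 + O(x^5).

a_0 = 2; a_1 = 1; a_2 = 6; a_3 = 4/3; a_4 = 5


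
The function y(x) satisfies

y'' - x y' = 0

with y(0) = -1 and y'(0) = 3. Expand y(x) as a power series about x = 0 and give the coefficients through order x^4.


Ansatz: y(x) = sum_{n>=0} a_n x^n, so y'(x) = sum_{n>=1} n a_n x^(n-1) and y''(x) = sum_{n>=2} n(n-1) a_n x^(n-2).
Substitute into P(x) y'' + Q(x) y' + R(x) y = 0 with P(x) = 1, Q(x) = -x, R(x) = 0, and match powers of x.
Initial conditions: a_0 = -1, a_1 = 3.
Setting the coefficient of each power of x to zero and solving order by order (substituting the coefficients already found):
  x^0: 2 a_2 = 0  ->  a_2 = 0
  x^1: 6 a_3 - a_1 = 0  ->  6 a_3 = a_1 = 3  ->  a_3 = 1/2
  x^2: 12 a_4 - 2 a_2 = 0  ->  12 a_4 = 2 a_2 = 0  ->  a_4 = 0
Truncated series: y(x) = -1 + 3 x + (1/2) x^3 + O(x^5).

a_0 = -1; a_1 = 3; a_2 = 0; a_3 = 1/2; a_4 = 0


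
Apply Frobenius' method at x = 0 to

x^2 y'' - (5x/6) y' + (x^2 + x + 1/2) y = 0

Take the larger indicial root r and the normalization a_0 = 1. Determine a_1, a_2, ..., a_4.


Write in Frobenius form y'' + (p(x)/x) y' + (q(x)/x^2) y = 0:
  p(x) = -5/6,  q(x) = x^2 + x + 1/2.
Indicial equation: r(r-1) + (-5/6) r + (1/2) = 0 -> roots r_1 = 3/2, r_2 = 1/3.
Take r = r_1 = 3/2. Let y(x) = x^r sum_{n>=0} a_n x^n with a_0 = 1.
Substitute y = x^r sum a_n x^n and match x^{r+n}. The recurrence is
  D(n) a_n + 1 a_{n-1} + 1 a_{n-2} = 0,  where D(n) = (r+n)(r+n-1) + (-5/6)(r+n) + (1/2).
  a_n = [-1 a_{n-1} - 1 a_{n-2}] / D(n).
Since the indicial polynomial factors as (r - r_1)(r - r_2), D(n) = (r_1 + n - r_1)(r_1 + n - r_2) = n(n + 7/6).
Evaluating step by step (a_0 = 1):
  n = 1: D(1) = 1(1 + 7/6) = 13/6; numerator = -1(1) = -1; a_1 = (-1)/(13/6) = -6/13
  n = 2: D(2) = 2(2 + 7/6) = 19/3; numerator = -1(-6/13) - 1(1) = -7/13; a_2 = (-7/13)/(19/3) = -21/247
  n = 3: D(3) = 3(3 + 7/6) = 25/2; numerator = -1(-21/247) - 1(-6/13) = 135/247; a_3 = (135/247)/(25/2) = 54/1235
  n = 4: D(4) = 4(4 + 7/6) = 62/3; numerator = -1(54/1235) - 1(-21/247) = 51/1235; a_4 = (51/1235)/(62/3) = 153/76570

r = 3/2; a_0 = 1; a_1 = -6/13; a_2 = -21/247; a_3 = 54/1235; a_4 = 153/76570


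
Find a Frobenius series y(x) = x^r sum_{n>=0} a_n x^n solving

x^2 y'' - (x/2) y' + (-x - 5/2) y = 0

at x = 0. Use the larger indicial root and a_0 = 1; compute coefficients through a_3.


Write in Frobenius form y'' + (p(x)/x) y' + (q(x)/x^2) y = 0:
  p(x) = -1/2,  q(x) = -x - 5/2.
Indicial equation: r(r-1) + (-1/2) r + (-5/2) = 0 -> roots r_1 = 5/2, r_2 = -1.
Take r = r_1 = 5/2. Let y(x) = x^r sum_{n>=0} a_n x^n with a_0 = 1.
Substitute y = x^r sum a_n x^n and match x^{r+n}. The recurrence is
  D(n) a_n - 1 a_{n-1} = 0,  where D(n) = (r+n)(r+n-1) + (-1/2)(r+n) + (-5/2).
  a_n = 1 / D(n) * a_{n-1}.
Since the indicial polynomial factors as (r - r_1)(r - r_2), D(n) = (r_1 + n - r_1)(r_1 + n - r_2) = n(n + 7/2).
Evaluating step by step (a_0 = 1):
  n = 1: D(1) = 1(1 + 7/2) = 9/2; numerator = 1(1) = 1; a_1 = (1)/(9/2) = 2/9
  n = 2: D(2) = 2(2 + 7/2) = 11; numerator = 1(2/9) = 2/9; a_2 = (2/9)/(11) = 2/99
  n = 3: D(3) = 3(3 + 7/2) = 39/2; numerator = 1(2/99) = 2/99; a_3 = (2/99)/(39/2) = 4/3861

r = 5/2; a_0 = 1; a_1 = 2/9; a_2 = 2/99; a_3 = 4/3861


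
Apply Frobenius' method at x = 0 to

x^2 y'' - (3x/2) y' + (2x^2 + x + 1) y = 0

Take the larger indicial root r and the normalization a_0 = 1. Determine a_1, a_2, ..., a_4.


Write in Frobenius form y'' + (p(x)/x) y' + (q(x)/x^2) y = 0:
  p(x) = -3/2,  q(x) = 2x^2 + x + 1.
Indicial equation: r(r-1) + (-3/2) r + (1) = 0 -> roots r_1 = 2, r_2 = 1/2.
Take r = r_1 = 2. Let y(x) = x^r sum_{n>=0} a_n x^n with a_0 = 1.
Substitute y = x^r sum a_n x^n and match x^{r+n}. The recurrence is
  D(n) a_n + 1 a_{n-1} + 2 a_{n-2} = 0,  where D(n) = (r+n)(r+n-1) + (-3/2)(r+n) + (1).
  a_n = [-1 a_{n-1} - 2 a_{n-2}] / D(n).
Since the indicial polynomial factors as (r - r_1)(r - r_2), D(n) = (r_1 + n - r_1)(r_1 + n - r_2) = n(n + 3/2).
Evaluating step by step (a_0 = 1):
  n = 1: D(1) = 1(1 + 3/2) = 5/2; numerator = -1(1) = -1; a_1 = (-1)/(5/2) = -2/5
  n = 2: D(2) = 2(2 + 3/2) = 7; numerator = -1(-2/5) - 2(1) = -8/5; a_2 = (-8/5)/(7) = -8/35
  n = 3: D(3) = 3(3 + 3/2) = 27/2; numerator = -1(-8/35) - 2(-2/5) = 36/35; a_3 = (36/35)/(27/2) = 8/105
  n = 4: D(4) = 4(4 + 3/2) = 22; numerator = -1(8/105) - 2(-8/35) = 8/21; a_4 = (8/21)/(22) = 4/231

r = 2; a_0 = 1; a_1 = -2/5; a_2 = -8/35; a_3 = 8/105; a_4 = 4/231


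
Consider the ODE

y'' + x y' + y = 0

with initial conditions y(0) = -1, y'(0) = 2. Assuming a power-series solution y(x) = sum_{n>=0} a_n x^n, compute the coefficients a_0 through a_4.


Ansatz: y(x) = sum_{n>=0} a_n x^n, so y'(x) = sum_{n>=1} n a_n x^(n-1) and y''(x) = sum_{n>=2} n(n-1) a_n x^(n-2).
Substitute into P(x) y'' + Q(x) y' + R(x) y = 0 with P(x) = 1, Q(x) = x, R(x) = 1, and match powers of x.
Initial conditions: a_0 = -1, a_1 = 2.
Setting the coefficient of each power of x to zero and solving order by order (substituting the coefficients already found):
  x^0: 2 a_2 + a_0 = 0  ->  2 a_2 = -a_0 = 1  ->  a_2 = 1/2
  x^1: 6 a_3 + 2 a_1 = 0  ->  6 a_3 = -2 a_1 = -4  ->  a_3 = -2/3
  x^2: 12 a_4 + 3 a_2 = 0  ->  12 a_4 = -3 a_2 = -3/2  ->  a_4 = -1/8
Truncated series: y(x) = -1 + 2 x + (1/2) x^2 - (2/3) x^3 - (1/8) x^4 + O(x^5).

a_0 = -1; a_1 = 2; a_2 = 1/2; a_3 = -2/3; a_4 = -1/8


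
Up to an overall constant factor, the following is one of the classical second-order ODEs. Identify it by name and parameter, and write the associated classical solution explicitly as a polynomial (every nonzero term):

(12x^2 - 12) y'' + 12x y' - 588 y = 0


All three coefficients share the factor -12; dividing through by -12 gives  (1 - x^2) y'' - x y' + 49 y = 0.
This matches the Chebyshev equation (1 - x^2) y'' - x y' + n^2 y = 0 (note the -x y' term, not -2x y') with n^2 = 49, so n = 7; the polynomial solution is T_7(x).
With y = sum_k a_k x^k, matching x^k gives (k+2)(k+1) a_{k+2} = (k^2 - n^2) a_k = (k - 7)(k + 7) a_k. The right side vanishes at k = 7, so the series with the parity of 7 terminates at degree 7.
Standard normalization: leading coefficient of T_n is 2^(n-1), so a_7 = 2^6 = 64. Work downward with a_k = (k+1)(k+2) a_{k+2} / ((k - 7)(k + 7)):
  a_5 = (6)(7)(64) / ((5 - 7)(5 + 7)) = 2688/(-24) = -112
  a_3 = (4)(5)(-112) / ((3 - 7)(3 + 7)) = -2240/(-40) = 56
  a_1 = (2)(3)(56) / ((1 - 7)(1 + 7)) = 336/(-48) = -7
Hence T_7(x) = 64 x^7 - 112 x^5 + 56 x^3 - 7 x.

T_7(x); series = 64 x^7 - 112 x^5 + 56 x^3 - 7 x


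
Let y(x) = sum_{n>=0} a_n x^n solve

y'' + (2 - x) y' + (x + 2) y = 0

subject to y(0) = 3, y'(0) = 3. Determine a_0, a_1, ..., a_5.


Ansatz: y(x) = sum_{n>=0} a_n x^n, so y'(x) = sum_{n>=1} n a_n x^(n-1) and y''(x) = sum_{n>=2} n(n-1) a_n x^(n-2).
Substitute into P(x) y'' + Q(x) y' + R(x) y = 0 with P(x) = 1, Q(x) = 2 - x, R(x) = x + 2, and match powers of x.
Initial conditions: a_0 = 3, a_1 = 3.
Setting the coefficient of each power of x to zero and solving order by order (substituting the coefficients already found):
  x^0: 2 a_2 + 2 a_1 + 2 a_0 = 0  ->  2 a_2 = -2 a_1 - 2 a_0 = -12  ->  a_2 = -6
  x^1: 6 a_3 + 4 a_2 + a_1 + a_0 = 0  ->  6 a_3 = -4 a_2 - a_1 - a_0 = 18  ->  a_3 = 3
  x^2: 12 a_4 + 6 a_3 + a_1 = 0  ->  12 a_4 = -6 a_3 - a_1 = -21  ->  a_4 = -7/4
  x^3: 20 a_5 + 8 a_4 - a_3 + a_2 = 0  ->  20 a_5 = -8 a_4 + a_3 - a_2 = 23  ->  a_5 = 23/20
Truncated series: y(x) = 3 + 3 x - 6 x^2 + 3 x^3 - (7/4) x^4 + (23/20) x^5 + O(x^6).

a_0 = 3; a_1 = 3; a_2 = -6; a_3 = 3; a_4 = -7/4; a_5 = 23/20


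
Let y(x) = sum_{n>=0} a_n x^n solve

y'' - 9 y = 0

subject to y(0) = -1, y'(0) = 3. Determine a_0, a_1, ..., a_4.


Ansatz: y(x) = sum_{n>=0} a_n x^n, so y'(x) = sum_{n>=1} n a_n x^(n-1) and y''(x) = sum_{n>=2} n(n-1) a_n x^(n-2).
Substitute into P(x) y'' + Q(x) y' + R(x) y = 0 with P(x) = 1, Q(x) = 0, R(x) = -9, and match powers of x.
Initial conditions: a_0 = -1, a_1 = 3.
Setting the coefficient of each power of x to zero and solving order by order (substituting the coefficients already found):
  x^0: 2 a_2 - 9 a_0 = 0  ->  2 a_2 = 9 a_0 = -9  ->  a_2 = -9/2
  x^1: 6 a_3 - 9 a_1 = 0  ->  6 a_3 = 9 a_1 = 27  ->  a_3 = 9/2
  x^2: 12 a_4 - 9 a_2 = 0  ->  12 a_4 = 9 a_2 = -81/2  ->  a_4 = -27/8
Truncated series: y(x) = -1 + 3 x - (9/2) x^2 + (9/2) x^3 - (27/8) x^4 + O(x^5).

a_0 = -1; a_1 = 3; a_2 = -9/2; a_3 = 9/2; a_4 = -27/8


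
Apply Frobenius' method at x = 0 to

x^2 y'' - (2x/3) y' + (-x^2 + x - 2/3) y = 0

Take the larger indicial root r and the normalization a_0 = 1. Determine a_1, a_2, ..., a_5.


Write in Frobenius form y'' + (p(x)/x) y' + (q(x)/x^2) y = 0:
  p(x) = -2/3,  q(x) = -x^2 + x - 2/3.
Indicial equation: r(r-1) + (-2/3) r + (-2/3) = 0 -> roots r_1 = 2, r_2 = -1/3.
Take r = r_1 = 2. Let y(x) = x^r sum_{n>=0} a_n x^n with a_0 = 1.
Substitute y = x^r sum a_n x^n and match x^{r+n}. The recurrence is
  D(n) a_n + 1 a_{n-1} - 1 a_{n-2} = 0,  where D(n) = (r+n)(r+n-1) + (-2/3)(r+n) + (-2/3).
  a_n = [-1 a_{n-1} + 1 a_{n-2}] / D(n).
Since the indicial polynomial factors as (r - r_1)(r - r_2), D(n) = (r_1 + n - r_1)(r_1 + n - r_2) = n(n + 7/3).
Evaluating step by step (a_0 = 1):
  n = 1: D(1) = 1(1 + 7/3) = 10/3; numerator = -1(1) = -1; a_1 = (-1)/(10/3) = -3/10
  n = 2: D(2) = 2(2 + 7/3) = 26/3; numerator = -1(-3/10) + 1(1) = 13/10; a_2 = (13/10)/(26/3) = 3/20
  n = 3: D(3) = 3(3 + 7/3) = 16; numerator = -1(3/20) + 1(-3/10) = -9/20; a_3 = (-9/20)/(16) = -9/320
  n = 4: D(4) = 4(4 + 7/3) = 76/3; numerator = -1(-9/320) + 1(3/20) = 57/320; a_4 = (57/320)/(76/3) = 9/1280
  n = 5: D(5) = 5(5 + 7/3) = 110/3; numerator = -1(9/1280) + 1(-9/320) = -9/256; a_5 = (-9/256)/(110/3) = -27/28160

r = 2; a_0 = 1; a_1 = -3/10; a_2 = 3/20; a_3 = -9/320; a_4 = 9/1280; a_5 = -27/28160


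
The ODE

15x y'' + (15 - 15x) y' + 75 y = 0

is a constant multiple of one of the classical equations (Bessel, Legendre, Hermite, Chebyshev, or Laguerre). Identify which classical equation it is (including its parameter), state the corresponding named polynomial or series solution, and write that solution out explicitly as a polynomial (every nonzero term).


All three coefficients share the factor 15; dividing through by 15 gives  x y'' + (1 - x) y' + 5 y = 0.
This matches the Laguerre equation x y'' + (1 - x) y' + n y = 0 with n = 5; the polynomial solution is L_5(x).
With y = sum_k a_k x^k, matching x^k gives (k+1)k a_{k+1} + (k+1) a_{k+1} - k a_k + n a_k = 0, i.e. (k+1)^2 a_{k+1} = (k - n) a_k = (k - 5) a_k. The right side vanishes at k = 5, so the series terminates at degree 5.
Standard normalization L_n(0) = 1 gives a_0 = 1. Work upward with a_{k+1} = (k - 5) a_k / (k+1)^2:
  a_1 = (0 - 5)(1) / 1^2 = -5/1 = -5
  a_2 = (1 - 5)(-5) / 2^2 = 20/4 = 5
  a_3 = (2 - 5)(5) / 3^2 = -15/9 = -5/3
  a_4 = (3 - 5)(-5/3) / 4^2 = (10/3)/16 = 5/24
  a_5 = (4 - 5)(5/24) / 5^2 = (-5/24)/25 = -1/120
Hence L_5(x) = -x^5/120 + 5 x^4/24 - 5 x^3/3 + 5 x^2 - 5 x + 1.

L_5(x); series = -x^5/120 + 5 x^4/24 - 5 x^3/3 + 5 x^2 - 5 x + 1


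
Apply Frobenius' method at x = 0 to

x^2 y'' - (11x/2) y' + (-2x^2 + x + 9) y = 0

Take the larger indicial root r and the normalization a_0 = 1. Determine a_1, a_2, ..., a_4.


Write in Frobenius form y'' + (p(x)/x) y' + (q(x)/x^2) y = 0:
  p(x) = -11/2,  q(x) = -2x^2 + x + 9.
Indicial equation: r(r-1) + (-11/2) r + (9) = 0 -> roots r_1 = 9/2, r_2 = 2.
Take r = r_1 = 9/2. Let y(x) = x^r sum_{n>=0} a_n x^n with a_0 = 1.
Substitute y = x^r sum a_n x^n and match x^{r+n}. The recurrence is
  D(n) a_n + 1 a_{n-1} - 2 a_{n-2} = 0,  where D(n) = (r+n)(r+n-1) + (-11/2)(r+n) + (9).
  a_n = [-1 a_{n-1} + 2 a_{n-2}] / D(n).
Since the indicial polynomial factors as (r - r_1)(r - r_2), D(n) = (r_1 + n - r_1)(r_1 + n - r_2) = n(n + 5/2).
Evaluating step by step (a_0 = 1):
  n = 1: D(1) = 1(1 + 5/2) = 7/2; numerator = -1(1) = -1; a_1 = (-1)/(7/2) = -2/7
  n = 2: D(2) = 2(2 + 5/2) = 9; numerator = -1(-2/7) + 2(1) = 16/7; a_2 = (16/7)/(9) = 16/63
  n = 3: D(3) = 3(3 + 5/2) = 33/2; numerator = -1(16/63) + 2(-2/7) = -52/63; a_3 = (-52/63)/(33/2) = -104/2079
  n = 4: D(4) = 4(4 + 5/2) = 26; numerator = -1(-104/2079) + 2(16/63) = 1160/2079; a_4 = (1160/2079)/(26) = 580/27027

r = 9/2; a_0 = 1; a_1 = -2/7; a_2 = 16/63; a_3 = -104/2079; a_4 = 580/27027


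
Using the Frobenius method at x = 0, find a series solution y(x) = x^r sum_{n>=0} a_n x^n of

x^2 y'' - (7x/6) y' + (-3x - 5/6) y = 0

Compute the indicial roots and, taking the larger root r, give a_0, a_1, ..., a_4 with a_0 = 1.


Write in Frobenius form y'' + (p(x)/x) y' + (q(x)/x^2) y = 0:
  p(x) = -7/6,  q(x) = -3x - 5/6.
Indicial equation: r(r-1) + (-7/6) r + (-5/6) = 0 -> roots r_1 = 5/2, r_2 = -1/3.
Take r = r_1 = 5/2. Let y(x) = x^r sum_{n>=0} a_n x^n with a_0 = 1.
Substitute y = x^r sum a_n x^n and match x^{r+n}. The recurrence is
  D(n) a_n - 3 a_{n-1} = 0,  where D(n) = (r+n)(r+n-1) + (-7/6)(r+n) + (-5/6).
  a_n = 3 / D(n) * a_{n-1}.
Since the indicial polynomial factors as (r - r_1)(r - r_2), D(n) = (r_1 + n - r_1)(r_1 + n - r_2) = n(n + 17/6).
Evaluating step by step (a_0 = 1):
  n = 1: D(1) = 1(1 + 17/6) = 23/6; numerator = 3(1) = 3; a_1 = (3)/(23/6) = 18/23
  n = 2: D(2) = 2(2 + 17/6) = 29/3; numerator = 3(18/23) = 54/23; a_2 = (54/23)/(29/3) = 162/667
  n = 3: D(3) = 3(3 + 17/6) = 35/2; numerator = 3(162/667) = 486/667; a_3 = (486/667)/(35/2) = 972/23345
  n = 4: D(4) = 4(4 + 17/6) = 82/3; numerator = 3(972/23345) = 2916/23345; a_4 = (2916/23345)/(82/3) = 4374/957145

r = 5/2; a_0 = 1; a_1 = 18/23; a_2 = 162/667; a_3 = 972/23345; a_4 = 4374/957145


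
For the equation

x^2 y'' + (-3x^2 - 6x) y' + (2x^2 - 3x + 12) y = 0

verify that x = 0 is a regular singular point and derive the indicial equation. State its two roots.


Divide by x^2 to reach normal form y'' + P_1(x) y' + P_2(x) y = 0 with P_1(x) = -3 - 6/x and P_2(x) = 2 - 3/x + 12/x^2.
x = 0 is a singular point because the y'-coefficient -3 - 6/x has a pole at x = 0 and the y-coefficient 2 - 3/x + 12/x^2 has a pole at x = 0.
It is a regular singular point because x P_1(x) = p(x) = -3x - 6 and x^2 P_2(x) = q(x) = 2x^2 - 3x + 12 are polynomials, hence analytic at x = 0.
p(0) = -6,  q(0) = 12.
Indicial equation: r(r-1) + p(0) r + q(0) = 0, i.e. r^2 + (p(0) - 1) r + q(0) = 0, i.e. r^2 - 7 r + 12 = 0.
Discriminant: (-7)^2 - 4(12) = 1, so r = (7 ± 1)/2.
Solving: r_1 = 4, r_2 = 3.

indicial: r^2 - 7 r + 12 = 0; roots r_1 = 4, r_2 = 3


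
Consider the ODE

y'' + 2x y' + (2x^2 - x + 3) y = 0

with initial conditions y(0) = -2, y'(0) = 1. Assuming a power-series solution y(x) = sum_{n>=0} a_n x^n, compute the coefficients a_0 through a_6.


Ansatz: y(x) = sum_{n>=0} a_n x^n, so y'(x) = sum_{n>=1} n a_n x^(n-1) and y''(x) = sum_{n>=2} n(n-1) a_n x^(n-2).
Substitute into P(x) y'' + Q(x) y' + R(x) y = 0 with P(x) = 1, Q(x) = 2x, R(x) = 2x^2 - x + 3, and match powers of x.
Initial conditions: a_0 = -2, a_1 = 1.
Setting the coefficient of each power of x to zero and solving order by order (substituting the coefficients already found):
  x^0: 2 a_2 + 3 a_0 = 0  ->  2 a_2 = -3 a_0 = 6  ->  a_2 = 3
  x^1: 6 a_3 + 5 a_1 - a_0 = 0  ->  6 a_3 = -5 a_1 + a_0 = -7  ->  a_3 = -7/6
  x^2: 12 a_4 + 7 a_2 - a_1 + 2 a_0 = 0  ->  12 a_4 = -7 a_2 + a_1 - 2 a_0 = -16  ->  a_4 = -4/3
  x^3: 20 a_5 + 9 a_3 - a_2 + 2 a_1 = 0  ->  20 a_5 = -9 a_3 + a_2 - 2 a_1 = 23/2  ->  a_5 = 23/40
  x^4: 30 a_6 + 11 a_4 - a_3 + 2 a_2 = 0  ->  30 a_6 = -11 a_4 + a_3 - 2 a_2 = 15/2  ->  a_6 = 1/4
Truncated series: y(x) = -2 + x + 3 x^2 - (7/6) x^3 - (4/3) x^4 + (23/40) x^5 + (1/4) x^6 + O(x^7).

a_0 = -2; a_1 = 1; a_2 = 3; a_3 = -7/6; a_4 = -4/3; a_5 = 23/40; a_6 = 1/4


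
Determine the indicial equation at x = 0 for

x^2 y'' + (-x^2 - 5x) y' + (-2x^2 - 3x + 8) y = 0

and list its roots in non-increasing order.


Divide by x^2 to reach normal form y'' + P_1(x) y' + P_2(x) y = 0 with P_1(x) = -1 - 5/x and P_2(x) = -2 - 3/x + 8/x^2.
x = 0 is a singular point because the y'-coefficient -1 - 5/x has a pole at x = 0 and the y-coefficient -2 - 3/x + 8/x^2 has a pole at x = 0.
It is a regular singular point because x P_1(x) = p(x) = -x - 5 and x^2 P_2(x) = q(x) = -2x^2 - 3x + 8 are polynomials, hence analytic at x = 0.
p(0) = -5,  q(0) = 8.
Indicial equation: r(r-1) + p(0) r + q(0) = 0, i.e. r^2 + (p(0) - 1) r + q(0) = 0, i.e. r^2 - 6 r + 8 = 0.
Discriminant: (-6)^2 - 4(8) = 4, so r = (6 ± 2)/2.
Solving: r_1 = 4, r_2 = 2.

indicial: r^2 - 6 r + 8 = 0; roots r_1 = 4, r_2 = 2


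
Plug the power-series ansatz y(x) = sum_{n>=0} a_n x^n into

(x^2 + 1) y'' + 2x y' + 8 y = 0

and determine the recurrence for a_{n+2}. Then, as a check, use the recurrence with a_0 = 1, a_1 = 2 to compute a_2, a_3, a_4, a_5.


Substitute y = sum_n a_n x^n.
(1 + 1 x^2) y'' contributes (n+2)(n+1) a_{n+2} + n(n-1) a_n at x^n.
2 x y'(x) contributes 2 n a_n at x^n.
8 y(x) contributes 8 a_n at x^n.
Matching x^n: (n+2)(n+1) a_{n+2} + (n(n-1) + 2 n + 8) a_n = 0.
Thus a_{n+2} = (-n(n-1) - 2 n - 8) / ((n+1)(n+2)) * a_n.

Check with a_0 = 1, a_1 = 2 (apply the recurrence for n = 0, 1, 2, 3): a_0 = 1, a_1 = 2, a_2 = -4, a_3 = -10/3, a_4 = 14/3, a_5 = 10/3.

a_(n+2) = (-n(n-1) - 2 n - 8) / ((n+1)(n+2)) * a_n; check: a_0 = 1, a_1 = 2, a_2 = -4, a_3 = -10/3, a_4 = 14/3, a_5 = 10/3


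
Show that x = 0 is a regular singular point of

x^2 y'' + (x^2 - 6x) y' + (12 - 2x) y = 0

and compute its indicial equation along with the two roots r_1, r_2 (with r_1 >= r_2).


Divide by x^2 to reach normal form y'' + P_1(x) y' + P_2(x) y = 0 with P_1(x) = 1 - 6/x and P_2(x) = -2/x + 12/x^2.
x = 0 is a singular point because the y'-coefficient 1 - 6/x has a pole at x = 0 and the y-coefficient -2/x + 12/x^2 has a pole at x = 0.
It is a regular singular point because x P_1(x) = p(x) = x - 6 and x^2 P_2(x) = q(x) = 12 - 2x are polynomials, hence analytic at x = 0.
p(0) = -6,  q(0) = 12.
Indicial equation: r(r-1) + p(0) r + q(0) = 0, i.e. r^2 + (p(0) - 1) r + q(0) = 0, i.e. r^2 - 7 r + 12 = 0.
Discriminant: (-7)^2 - 4(12) = 1, so r = (7 ± 1)/2.
Solving: r_1 = 4, r_2 = 3.

indicial: r^2 - 7 r + 12 = 0; roots r_1 = 4, r_2 = 3
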